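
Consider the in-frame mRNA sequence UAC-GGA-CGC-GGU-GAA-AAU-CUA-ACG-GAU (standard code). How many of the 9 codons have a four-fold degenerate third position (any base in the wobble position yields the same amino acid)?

5

Codon 1 UAC (Tyr): third position 2-fold.
Codon 2 GGA (Gly): third position 4-fold.
Codon 3 CGC (Arg): third position 4-fold.
Codon 4 GGU (Gly): third position 4-fold.
Codon 5 GAA (Glu): third position 2-fold.
Codon 6 AAU (Asn): third position 2-fold.
Codon 7 CUA (Leu): third position 4-fold.
Codon 8 ACG (Thr): third position 4-fold.
Codon 9 GAU (Asp): third position 2-fold.
Four-fold degenerate third positions: 5.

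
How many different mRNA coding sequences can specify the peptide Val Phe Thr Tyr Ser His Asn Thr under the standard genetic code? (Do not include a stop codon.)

Val: 4 codons.
Phe: 2 codons.
Thr: 4 codons.
Tyr: 2 codons.
Ser: 6 codons.
His: 2 codons.
Asn: 2 codons.
Thr: 4 codons.
4 × 2 × 4 × 2 × 6 × 2 × 2 × 4 = 6144.

6144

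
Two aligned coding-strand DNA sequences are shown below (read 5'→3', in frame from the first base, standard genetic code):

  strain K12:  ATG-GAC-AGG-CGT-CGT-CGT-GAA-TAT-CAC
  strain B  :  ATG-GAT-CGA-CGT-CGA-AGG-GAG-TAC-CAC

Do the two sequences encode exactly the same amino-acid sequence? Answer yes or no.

yes

Codon 1: ATG Met / ATG Met — identical.
Codon 2: GAC Asp / GAT Asp — synonymous.
Codon 3: AGG Arg / CGA Arg — synonymous.
Codon 4: CGT Arg / CGT Arg — identical.
Codon 5: CGT Arg / CGA Arg — synonymous.
Codon 6: CGT Arg / AGG Arg — synonymous.
Codon 7: GAA Glu / GAG Glu — synonymous.
Codon 8: TAT Tyr / TAC Tyr — synonymous.
Codon 9: CAC His / CAC His — identical.
Nonsynonymous differences: 0 → same protein.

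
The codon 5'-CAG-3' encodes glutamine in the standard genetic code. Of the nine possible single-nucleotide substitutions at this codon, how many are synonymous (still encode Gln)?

1

Position 1: none → 0 synonymous.
Position 2: none → 0 synonymous.
Position 3: CAA → 1 synonymous.
Total: 0 + 0 + 1 = 1.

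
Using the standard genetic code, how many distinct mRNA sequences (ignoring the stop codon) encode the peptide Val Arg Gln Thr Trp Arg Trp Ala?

Val: 4 codons.
Arg: 6 codons.
Gln: 2 codons.
Thr: 4 codons.
Trp: 1 codon.
Arg: 6 codons.
Trp: 1 codon.
Ala: 4 codons.
4 × 6 × 2 × 4 × 1 × 6 × 1 × 4 = 4608.

4608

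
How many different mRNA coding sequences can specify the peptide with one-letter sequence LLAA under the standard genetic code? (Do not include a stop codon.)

576

Leu: 6 codons.
Leu: 6 codons.
Ala: 4 codons.
Ala: 4 codons.
6 × 6 × 4 × 4 = 576.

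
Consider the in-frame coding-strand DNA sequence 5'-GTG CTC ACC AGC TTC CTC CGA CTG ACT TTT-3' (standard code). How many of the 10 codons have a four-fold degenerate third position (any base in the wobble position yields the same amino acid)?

7

Codon 1 GTG (Val): third position 4-fold.
Codon 2 CTC (Leu): third position 4-fold.
Codon 3 ACC (Thr): third position 4-fold.
Codon 4 AGC (Ser): third position 2-fold.
Codon 5 TTC (Phe): third position 2-fold.
Codon 6 CTC (Leu): third position 4-fold.
Codon 7 CGA (Arg): third position 4-fold.
Codon 8 CTG (Leu): third position 4-fold.
Codon 9 ACT (Thr): third position 4-fold.
Codon 10 TTT (Phe): third position 2-fold.
Four-fold degenerate third positions: 7.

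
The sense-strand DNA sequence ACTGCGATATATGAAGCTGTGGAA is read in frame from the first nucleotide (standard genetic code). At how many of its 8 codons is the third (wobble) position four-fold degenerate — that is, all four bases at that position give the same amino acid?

Codon 1 ACT (Thr): third position 4-fold.
Codon 2 GCG (Ala): third position 4-fold.
Codon 3 ATA (Ile): third position 3-fold.
Codon 4 TAT (Tyr): third position 2-fold.
Codon 5 GAA (Glu): third position 2-fold.
Codon 6 GCT (Ala): third position 4-fold.
Codon 7 GTG (Val): third position 4-fold.
Codon 8 GAA (Glu): third position 2-fold.
Four-fold degenerate third positions: 4.

4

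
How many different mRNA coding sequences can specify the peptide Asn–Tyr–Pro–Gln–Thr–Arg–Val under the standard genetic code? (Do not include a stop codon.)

3072

Asn: 2 codons.
Tyr: 2 codons.
Pro: 4 codons.
Gln: 2 codons.
Thr: 4 codons.
Arg: 6 codons.
Val: 4 codons.
2 × 2 × 4 × 2 × 4 × 6 × 4 = 3072.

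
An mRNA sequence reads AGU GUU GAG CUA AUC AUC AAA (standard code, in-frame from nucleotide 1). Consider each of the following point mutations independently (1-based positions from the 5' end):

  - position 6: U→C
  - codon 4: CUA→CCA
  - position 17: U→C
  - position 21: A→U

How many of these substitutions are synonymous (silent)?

1

Codon 2: GUU (Val) → GUC (Val) — synonymous.
Codon 4: CUA (Leu) → CCA (Pro) — missense.
Codon 6: AUC (Ile) → ACC (Thr) — missense.
Codon 7: AAA (Lys) → AAU (Asn) — missense.
Synonymous: 1 of 4.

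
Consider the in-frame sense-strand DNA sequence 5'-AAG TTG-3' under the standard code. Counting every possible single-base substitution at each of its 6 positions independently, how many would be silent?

Codon 1 (AAG, Lys): 1 synonymous substitution.
Codon 2 (TTG, Leu): 2 synonymous substitutions.
Total: 1 + 2 = 3.

3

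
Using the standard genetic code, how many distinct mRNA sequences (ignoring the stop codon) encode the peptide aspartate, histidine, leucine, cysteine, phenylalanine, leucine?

576

Asp: 2 codons.
His: 2 codons.
Leu: 6 codons.
Cys: 2 codons.
Phe: 2 codons.
Leu: 6 codons.
2 × 2 × 6 × 2 × 2 × 6 = 576.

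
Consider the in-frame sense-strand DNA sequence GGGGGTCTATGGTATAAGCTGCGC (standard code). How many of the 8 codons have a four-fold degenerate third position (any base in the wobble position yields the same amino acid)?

5

Codon 1 GGG (Gly): third position 4-fold.
Codon 2 GGT (Gly): third position 4-fold.
Codon 3 CTA (Leu): third position 4-fold.
Codon 4 TGG (Trp): third position 1-fold.
Codon 5 TAT (Tyr): third position 2-fold.
Codon 6 AAG (Lys): third position 2-fold.
Codon 7 CTG (Leu): third position 4-fold.
Codon 8 CGC (Arg): third position 4-fold.
Four-fold degenerate third positions: 5.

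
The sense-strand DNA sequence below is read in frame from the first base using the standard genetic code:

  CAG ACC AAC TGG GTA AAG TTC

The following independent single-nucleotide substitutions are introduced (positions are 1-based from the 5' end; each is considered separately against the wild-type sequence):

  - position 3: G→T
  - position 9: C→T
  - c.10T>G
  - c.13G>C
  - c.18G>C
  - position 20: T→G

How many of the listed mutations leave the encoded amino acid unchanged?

Codon 1: CAG (Gln) → CAT (His) — missense.
Codon 3: AAC (Asn) → AAT (Asn) — synonymous.
Codon 4: TGG (Trp) → GGG (Gly) — missense.
Codon 5: GTA (Val) → CTA (Leu) — missense.
Codon 6: AAG (Lys) → AAC (Asn) — missense.
Codon 7: TTC (Phe) → TGC (Cys) — missense.
Synonymous: 1 of 6.

1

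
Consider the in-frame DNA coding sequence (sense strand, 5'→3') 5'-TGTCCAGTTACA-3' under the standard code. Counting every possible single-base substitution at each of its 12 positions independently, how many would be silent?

Codon 1 (TGT, Cys): 1 synonymous substitution.
Codon 2 (CCA, Pro): 3 synonymous substitutions.
Codon 3 (GTT, Val): 3 synonymous substitutions.
Codon 4 (ACA, Thr): 3 synonymous substitutions.
Total: 1 + 3 + 3 + 3 = 10.

10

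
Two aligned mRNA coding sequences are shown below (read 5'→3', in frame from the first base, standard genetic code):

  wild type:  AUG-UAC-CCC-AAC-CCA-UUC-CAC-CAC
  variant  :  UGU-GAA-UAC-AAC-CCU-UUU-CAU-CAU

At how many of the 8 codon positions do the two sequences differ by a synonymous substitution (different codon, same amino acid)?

4

Codon 1: AUG Met / UGU Cys — nonsynonymous.
Codon 2: UAC Tyr / GAA Glu — nonsynonymous.
Codon 3: CCC Pro / UAC Tyr — nonsynonymous.
Codon 4: AAC Asn / AAC Asn — identical.
Codon 5: CCA Pro / CCU Pro — synonymous.
Codon 6: UUC Phe / UUU Phe — synonymous.
Codon 7: CAC His / CAU His — synonymous.
Codon 8: CAC His / CAU His — synonymous.
Synonymous differences: 4.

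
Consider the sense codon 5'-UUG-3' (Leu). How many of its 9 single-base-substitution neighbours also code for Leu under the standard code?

2

Position 1: CUG → 1 synonymous.
Position 2: none → 0 synonymous.
Position 3: UUA → 1 synonymous.
Total: 1 + 0 + 1 = 2.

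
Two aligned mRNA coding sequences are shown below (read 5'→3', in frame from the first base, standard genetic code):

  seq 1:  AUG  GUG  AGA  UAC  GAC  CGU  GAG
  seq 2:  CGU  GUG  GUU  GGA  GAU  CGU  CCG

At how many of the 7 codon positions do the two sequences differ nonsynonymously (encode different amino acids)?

4

Codon 1: AUG Met / CGU Arg — nonsynonymous.
Codon 2: GUG Val / GUG Val — identical.
Codon 3: AGA Arg / GUU Val — nonsynonymous.
Codon 4: UAC Tyr / GGA Gly — nonsynonymous.
Codon 5: GAC Asp / GAU Asp — synonymous.
Codon 6: CGU Arg / CGU Arg — identical.
Codon 7: GAG Glu / CCG Pro — nonsynonymous.
Nonsynonymous differences: 4.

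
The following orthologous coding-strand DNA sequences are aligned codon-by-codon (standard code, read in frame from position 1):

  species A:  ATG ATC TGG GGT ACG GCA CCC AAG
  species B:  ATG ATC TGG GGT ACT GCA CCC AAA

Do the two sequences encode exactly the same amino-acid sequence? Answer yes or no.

Codon 1: ATG Met / ATG Met — identical.
Codon 2: ATC Ile / ATC Ile — identical.
Codon 3: TGG Trp / TGG Trp — identical.
Codon 4: GGT Gly / GGT Gly — identical.
Codon 5: ACG Thr / ACT Thr — synonymous.
Codon 6: GCA Ala / GCA Ala — identical.
Codon 7: CCC Pro / CCC Pro — identical.
Codon 8: AAG Lys / AAA Lys — synonymous.
Nonsynonymous differences: 0 → same protein.

yes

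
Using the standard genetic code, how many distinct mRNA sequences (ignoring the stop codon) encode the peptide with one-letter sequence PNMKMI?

Pro: 4 codons.
Asn: 2 codons.
Met: 1 codon.
Lys: 2 codons.
Met: 1 codon.
Ile: 3 codons.
4 × 2 × 1 × 2 × 1 × 3 = 48.

48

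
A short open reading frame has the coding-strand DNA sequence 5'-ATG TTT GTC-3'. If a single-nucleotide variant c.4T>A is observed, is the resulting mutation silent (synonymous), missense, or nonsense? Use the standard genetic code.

missense

Position 4 falls in codon 2: TTT → Phe.
After the substitution the codon is ATT → Ile.
Phe ≠ Ile, so this is a missense mutation.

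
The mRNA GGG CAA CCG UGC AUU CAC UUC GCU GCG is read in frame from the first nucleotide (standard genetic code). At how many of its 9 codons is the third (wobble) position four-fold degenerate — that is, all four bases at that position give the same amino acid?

Codon 1 GGG (Gly): third position 4-fold.
Codon 2 CAA (Gln): third position 2-fold.
Codon 3 CCG (Pro): third position 4-fold.
Codon 4 UGC (Cys): third position 2-fold.
Codon 5 AUU (Ile): third position 3-fold.
Codon 6 CAC (His): third position 2-fold.
Codon 7 UUC (Phe): third position 2-fold.
Codon 8 GCU (Ala): third position 4-fold.
Codon 9 GCG (Ala): third position 4-fold.
Four-fold degenerate third positions: 4.

4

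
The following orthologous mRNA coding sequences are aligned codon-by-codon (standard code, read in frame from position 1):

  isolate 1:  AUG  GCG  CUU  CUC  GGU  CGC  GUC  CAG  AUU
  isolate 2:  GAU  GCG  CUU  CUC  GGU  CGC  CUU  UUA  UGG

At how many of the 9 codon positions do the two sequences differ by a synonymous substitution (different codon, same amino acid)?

Codon 1: AUG Met / GAU Asp — nonsynonymous.
Codon 2: GCG Ala / GCG Ala — identical.
Codon 3: CUU Leu / CUU Leu — identical.
Codon 4: CUC Leu / CUC Leu — identical.
Codon 5: GGU Gly / GGU Gly — identical.
Codon 6: CGC Arg / CGC Arg — identical.
Codon 7: GUC Val / CUU Leu — nonsynonymous.
Codon 8: CAG Gln / UUA Leu — nonsynonymous.
Codon 9: AUU Ile / UGG Trp — nonsynonymous.
Synonymous differences: 0.

0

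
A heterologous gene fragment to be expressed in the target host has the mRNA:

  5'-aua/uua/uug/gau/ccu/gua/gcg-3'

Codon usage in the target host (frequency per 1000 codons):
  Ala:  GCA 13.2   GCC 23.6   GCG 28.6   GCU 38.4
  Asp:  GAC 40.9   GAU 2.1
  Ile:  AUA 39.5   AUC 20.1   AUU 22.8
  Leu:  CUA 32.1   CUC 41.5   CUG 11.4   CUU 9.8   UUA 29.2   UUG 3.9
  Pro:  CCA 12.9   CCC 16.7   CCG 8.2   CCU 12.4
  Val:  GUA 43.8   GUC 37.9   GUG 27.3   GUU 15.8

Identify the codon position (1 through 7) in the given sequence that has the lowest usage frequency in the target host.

4

Codon 1 AUA (Ile): 39.5 per 1000.
Codon 2 UUA (Leu): 29.2 per 1000.
Codon 3 UUG (Leu): 3.9 per 1000.
Codon 4 GAU (Asp): 2.1 per 1000.
Codon 5 CCU (Pro): 12.4 per 1000.
Codon 6 GUA (Val): 43.8 per 1000.
Codon 7 GCG (Ala): 28.6 per 1000.
Lowest frequency is 2.1 at codon 4.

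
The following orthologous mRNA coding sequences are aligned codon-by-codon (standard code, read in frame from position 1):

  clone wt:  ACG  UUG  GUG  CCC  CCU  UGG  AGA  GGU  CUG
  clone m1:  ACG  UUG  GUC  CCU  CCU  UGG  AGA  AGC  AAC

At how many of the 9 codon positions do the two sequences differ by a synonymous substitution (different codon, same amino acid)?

Codon 1: ACG Thr / ACG Thr — identical.
Codon 2: UUG Leu / UUG Leu — identical.
Codon 3: GUG Val / GUC Val — synonymous.
Codon 4: CCC Pro / CCU Pro — synonymous.
Codon 5: CCU Pro / CCU Pro — identical.
Codon 6: UGG Trp / UGG Trp — identical.
Codon 7: AGA Arg / AGA Arg — identical.
Codon 8: GGU Gly / AGC Ser — nonsynonymous.
Codon 9: CUG Leu / AAC Asn — nonsynonymous.
Synonymous differences: 2.

2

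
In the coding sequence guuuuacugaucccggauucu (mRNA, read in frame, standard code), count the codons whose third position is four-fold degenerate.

4

Codon 1 GUU (Val): third position 4-fold.
Codon 2 UUA (Leu): third position 2-fold.
Codon 3 CUG (Leu): third position 4-fold.
Codon 4 AUC (Ile): third position 3-fold.
Codon 5 CCG (Pro): third position 4-fold.
Codon 6 GAU (Asp): third position 2-fold.
Codon 7 UCU (Ser): third position 4-fold.
Four-fold degenerate third positions: 4.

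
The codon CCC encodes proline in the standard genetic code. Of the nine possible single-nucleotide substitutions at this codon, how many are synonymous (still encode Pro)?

Position 1: none → 0 synonymous.
Position 2: none → 0 synonymous.
Position 3: CCT, CCA, CCG → 3 synonymous.
Total: 0 + 0 + 3 = 3.

3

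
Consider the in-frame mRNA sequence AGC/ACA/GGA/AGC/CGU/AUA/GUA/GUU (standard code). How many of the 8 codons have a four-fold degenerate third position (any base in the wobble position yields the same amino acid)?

Codon 1 AGC (Ser): third position 2-fold.
Codon 2 ACA (Thr): third position 4-fold.
Codon 3 GGA (Gly): third position 4-fold.
Codon 4 AGC (Ser): third position 2-fold.
Codon 5 CGU (Arg): third position 4-fold.
Codon 6 AUA (Ile): third position 3-fold.
Codon 7 GUA (Val): third position 4-fold.
Codon 8 GUU (Val): third position 4-fold.
Four-fold degenerate third positions: 5.

5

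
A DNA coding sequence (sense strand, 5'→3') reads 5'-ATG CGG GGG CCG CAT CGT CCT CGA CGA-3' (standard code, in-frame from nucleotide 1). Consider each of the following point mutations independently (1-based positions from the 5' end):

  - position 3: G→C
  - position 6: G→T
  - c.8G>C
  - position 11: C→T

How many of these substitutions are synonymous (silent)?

Codon 1: ATG (Met) → ATC (Ile) — missense.
Codon 2: CGG (Arg) → CGT (Arg) — synonymous.
Codon 3: GGG (Gly) → GCG (Ala) — missense.
Codon 4: CCG (Pro) → CTG (Leu) — missense.
Synonymous: 1 of 4.

1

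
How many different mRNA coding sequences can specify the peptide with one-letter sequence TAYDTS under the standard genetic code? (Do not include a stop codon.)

1536

Thr: 4 codons.
Ala: 4 codons.
Tyr: 2 codons.
Asp: 2 codons.
Thr: 4 codons.
Ser: 6 codons.
4 × 4 × 2 × 2 × 4 × 6 = 1536.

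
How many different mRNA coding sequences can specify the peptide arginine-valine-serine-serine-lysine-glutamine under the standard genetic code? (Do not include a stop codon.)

3456

Arg: 6 codons.
Val: 4 codons.
Ser: 6 codons.
Ser: 6 codons.
Lys: 2 codons.
Gln: 2 codons.
6 × 4 × 6 × 6 × 2 × 2 = 3456.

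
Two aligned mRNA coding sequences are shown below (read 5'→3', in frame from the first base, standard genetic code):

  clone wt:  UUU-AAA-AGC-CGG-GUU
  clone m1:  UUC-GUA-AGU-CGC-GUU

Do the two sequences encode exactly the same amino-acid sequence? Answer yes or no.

no

Codon 1: UUU Phe / UUC Phe — synonymous.
Codon 2: AAA Lys / GUA Val — nonsynonymous.
Codon 3: AGC Ser / AGU Ser — synonymous.
Codon 4: CGG Arg / CGC Arg — synonymous.
Codon 5: GUU Val / GUU Val — identical.
Nonsynonymous differences: 1 → different protein.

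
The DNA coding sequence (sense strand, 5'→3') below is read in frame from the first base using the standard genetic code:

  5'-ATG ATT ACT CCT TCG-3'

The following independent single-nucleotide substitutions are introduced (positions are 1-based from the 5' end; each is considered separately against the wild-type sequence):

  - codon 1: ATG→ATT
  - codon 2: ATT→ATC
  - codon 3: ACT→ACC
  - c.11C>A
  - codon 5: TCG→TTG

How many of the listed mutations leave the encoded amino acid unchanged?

2

Codon 1: ATG (Met) → ATT (Ile) — missense.
Codon 2: ATT (Ile) → ATC (Ile) — synonymous.
Codon 3: ACT (Thr) → ACC (Thr) — synonymous.
Codon 4: CCT (Pro) → CAT (His) — missense.
Codon 5: TCG (Ser) → TTG (Leu) — missense.
Synonymous: 2 of 5.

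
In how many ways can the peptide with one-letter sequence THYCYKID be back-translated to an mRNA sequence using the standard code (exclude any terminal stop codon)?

768

Thr: 4 codons.
His: 2 codons.
Tyr: 2 codons.
Cys: 2 codons.
Tyr: 2 codons.
Lys: 2 codons.
Ile: 3 codons.
Asp: 2 codons.
4 × 2 × 2 × 2 × 2 × 2 × 3 × 2 = 768.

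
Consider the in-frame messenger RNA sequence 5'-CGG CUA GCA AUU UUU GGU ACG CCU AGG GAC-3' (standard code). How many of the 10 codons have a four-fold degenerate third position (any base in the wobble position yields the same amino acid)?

Codon 1 CGG (Arg): third position 4-fold.
Codon 2 CUA (Leu): third position 4-fold.
Codon 3 GCA (Ala): third position 4-fold.
Codon 4 AUU (Ile): third position 3-fold.
Codon 5 UUU (Phe): third position 2-fold.
Codon 6 GGU (Gly): third position 4-fold.
Codon 7 ACG (Thr): third position 4-fold.
Codon 8 CCU (Pro): third position 4-fold.
Codon 9 AGG (Arg): third position 2-fold.
Codon 10 GAC (Asp): third position 2-fold.
Four-fold degenerate third positions: 6.

6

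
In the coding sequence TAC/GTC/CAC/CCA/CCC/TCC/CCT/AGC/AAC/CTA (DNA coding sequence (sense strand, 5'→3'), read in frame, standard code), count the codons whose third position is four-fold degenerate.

6

Codon 1 TAC (Tyr): third position 2-fold.
Codon 2 GTC (Val): third position 4-fold.
Codon 3 CAC (His): third position 2-fold.
Codon 4 CCA (Pro): third position 4-fold.
Codon 5 CCC (Pro): third position 4-fold.
Codon 6 TCC (Ser): third position 4-fold.
Codon 7 CCT (Pro): third position 4-fold.
Codon 8 AGC (Ser): third position 2-fold.
Codon 9 AAC (Asn): third position 2-fold.
Codon 10 CTA (Leu): third position 4-fold.
Four-fold degenerate third positions: 6.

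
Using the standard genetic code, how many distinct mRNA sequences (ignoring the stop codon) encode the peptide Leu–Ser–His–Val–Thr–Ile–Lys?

Leu: 6 codons.
Ser: 6 codons.
His: 2 codons.
Val: 4 codons.
Thr: 4 codons.
Ile: 3 codons.
Lys: 2 codons.
6 × 6 × 2 × 4 × 4 × 3 × 2 = 6912.

6912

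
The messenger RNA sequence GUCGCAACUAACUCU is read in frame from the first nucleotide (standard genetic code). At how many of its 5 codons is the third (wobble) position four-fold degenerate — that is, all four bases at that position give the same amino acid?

Codon 1 GUC (Val): third position 4-fold.
Codon 2 GCA (Ala): third position 4-fold.
Codon 3 ACU (Thr): third position 4-fold.
Codon 4 AAC (Asn): third position 2-fold.
Codon 5 UCU (Ser): third position 4-fold.
Four-fold degenerate third positions: 4.

4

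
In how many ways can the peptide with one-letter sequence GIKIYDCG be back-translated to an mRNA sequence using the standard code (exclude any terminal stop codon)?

Gly: 4 codons.
Ile: 3 codons.
Lys: 2 codons.
Ile: 3 codons.
Tyr: 2 codons.
Asp: 2 codons.
Cys: 2 codons.
Gly: 4 codons.
4 × 3 × 2 × 3 × 2 × 2 × 2 × 4 = 2304.

2304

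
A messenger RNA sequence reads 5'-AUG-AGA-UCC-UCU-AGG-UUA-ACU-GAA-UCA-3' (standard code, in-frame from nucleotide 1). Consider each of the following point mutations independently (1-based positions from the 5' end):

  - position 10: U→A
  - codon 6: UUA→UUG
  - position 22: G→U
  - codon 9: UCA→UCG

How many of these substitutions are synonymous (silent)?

2

Codon 4: UCU (Ser) → ACU (Thr) — missense.
Codon 6: UUA (Leu) → UUG (Leu) — synonymous.
Codon 8: GAA (Glu) → UAA (Stop) — nonsense.
Codon 9: UCA (Ser) → UCG (Ser) — synonymous.
Synonymous: 2 of 4.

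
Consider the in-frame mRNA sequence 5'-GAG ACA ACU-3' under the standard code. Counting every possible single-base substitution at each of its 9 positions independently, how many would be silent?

7

Codon 1 (GAG, Glu): 1 synonymous substitution.
Codon 2 (ACA, Thr): 3 synonymous substitutions.
Codon 3 (ACU, Thr): 3 synonymous substitutions.
Total: 1 + 3 + 3 = 7.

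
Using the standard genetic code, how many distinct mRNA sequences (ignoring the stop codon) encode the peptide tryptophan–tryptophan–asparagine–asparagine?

4

Trp: 1 codon.
Trp: 1 codon.
Asn: 2 codons.
Asn: 2 codons.
1 × 1 × 2 × 2 = 4.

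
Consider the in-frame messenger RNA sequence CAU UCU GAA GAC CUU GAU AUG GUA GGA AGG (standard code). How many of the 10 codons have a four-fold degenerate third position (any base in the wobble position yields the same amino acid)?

Codon 1 CAU (His): third position 2-fold.
Codon 2 UCU (Ser): third position 4-fold.
Codon 3 GAA (Glu): third position 2-fold.
Codon 4 GAC (Asp): third position 2-fold.
Codon 5 CUU (Leu): third position 4-fold.
Codon 6 GAU (Asp): third position 2-fold.
Codon 7 AUG (Met): third position 1-fold.
Codon 8 GUA (Val): third position 4-fold.
Codon 9 GGA (Gly): third position 4-fold.
Codon 10 AGG (Arg): third position 2-fold.
Four-fold degenerate third positions: 4.

4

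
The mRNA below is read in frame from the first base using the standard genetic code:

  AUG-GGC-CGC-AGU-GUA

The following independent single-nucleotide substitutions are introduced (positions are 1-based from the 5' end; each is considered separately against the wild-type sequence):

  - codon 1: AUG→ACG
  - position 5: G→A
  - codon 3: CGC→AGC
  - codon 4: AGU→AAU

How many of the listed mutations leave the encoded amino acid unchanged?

0

Codon 1: AUG (Met) → ACG (Thr) — missense.
Codon 2: GGC (Gly) → GAC (Asp) — missense.
Codon 3: CGC (Arg) → AGC (Ser) — missense.
Codon 4: AGU (Ser) → AAU (Asn) — missense.
Synonymous: 0 of 4.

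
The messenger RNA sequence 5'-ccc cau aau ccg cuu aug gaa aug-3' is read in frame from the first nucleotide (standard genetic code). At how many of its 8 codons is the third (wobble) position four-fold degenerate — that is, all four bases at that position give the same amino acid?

Codon 1 CCC (Pro): third position 4-fold.
Codon 2 CAU (His): third position 2-fold.
Codon 3 AAU (Asn): third position 2-fold.
Codon 4 CCG (Pro): third position 4-fold.
Codon 5 CUU (Leu): third position 4-fold.
Codon 6 AUG (Met): third position 1-fold.
Codon 7 GAA (Glu): third position 2-fold.
Codon 8 AUG (Met): third position 1-fold.
Four-fold degenerate third positions: 3.

3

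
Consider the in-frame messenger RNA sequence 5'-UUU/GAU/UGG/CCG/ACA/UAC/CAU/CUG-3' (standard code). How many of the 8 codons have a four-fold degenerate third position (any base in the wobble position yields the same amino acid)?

Codon 1 UUU (Phe): third position 2-fold.
Codon 2 GAU (Asp): third position 2-fold.
Codon 3 UGG (Trp): third position 1-fold.
Codon 4 CCG (Pro): third position 4-fold.
Codon 5 ACA (Thr): third position 4-fold.
Codon 6 UAC (Tyr): third position 2-fold.
Codon 7 CAU (His): third position 2-fold.
Codon 8 CUG (Leu): third position 4-fold.
Four-fold degenerate third positions: 3.

3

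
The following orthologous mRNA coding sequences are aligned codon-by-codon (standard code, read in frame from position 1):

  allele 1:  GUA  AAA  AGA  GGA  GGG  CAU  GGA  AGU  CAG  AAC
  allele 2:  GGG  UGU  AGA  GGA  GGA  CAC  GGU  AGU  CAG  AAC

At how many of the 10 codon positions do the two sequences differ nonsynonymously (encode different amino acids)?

2

Codon 1: GUA Val / GGG Gly — nonsynonymous.
Codon 2: AAA Lys / UGU Cys — nonsynonymous.
Codon 3: AGA Arg / AGA Arg — identical.
Codon 4: GGA Gly / GGA Gly — identical.
Codon 5: GGG Gly / GGA Gly — synonymous.
Codon 6: CAU His / CAC His — synonymous.
Codon 7: GGA Gly / GGU Gly — synonymous.
Codon 8: AGU Ser / AGU Ser — identical.
Codon 9: CAG Gln / CAG Gln — identical.
Codon 10: AAC Asn / AAC Asn — identical.
Nonsynonymous differences: 2.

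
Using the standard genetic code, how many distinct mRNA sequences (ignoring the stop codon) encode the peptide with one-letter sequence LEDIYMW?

144

Leu: 6 codons.
Glu: 2 codons.
Asp: 2 codons.
Ile: 3 codons.
Tyr: 2 codons.
Met: 1 codon.
Trp: 1 codon.
6 × 2 × 2 × 3 × 2 × 1 × 1 = 144.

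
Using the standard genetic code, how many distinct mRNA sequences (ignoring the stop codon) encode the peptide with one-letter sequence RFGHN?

Arg: 6 codons.
Phe: 2 codons.
Gly: 4 codons.
His: 2 codons.
Asn: 2 codons.
6 × 2 × 4 × 2 × 2 = 192.

192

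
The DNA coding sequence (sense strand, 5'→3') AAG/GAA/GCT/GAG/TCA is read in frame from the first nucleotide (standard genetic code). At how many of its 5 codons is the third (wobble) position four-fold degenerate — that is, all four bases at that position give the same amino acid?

Codon 1 AAG (Lys): third position 2-fold.
Codon 2 GAA (Glu): third position 2-fold.
Codon 3 GCT (Ala): third position 4-fold.
Codon 4 GAG (Glu): third position 2-fold.
Codon 5 TCA (Ser): third position 4-fold.
Four-fold degenerate third positions: 2.

2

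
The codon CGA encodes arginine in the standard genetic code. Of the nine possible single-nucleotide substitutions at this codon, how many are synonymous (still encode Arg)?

4

Position 1: AGA → 1 synonymous.
Position 2: none → 0 synonymous.
Position 3: CGU, CGC, CGG → 3 synonymous.
Total: 1 + 0 + 3 = 4.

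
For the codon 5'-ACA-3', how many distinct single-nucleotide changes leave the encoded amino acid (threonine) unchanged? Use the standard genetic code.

Position 1: none → 0 synonymous.
Position 2: none → 0 synonymous.
Position 3: ACU, ACC, ACG → 3 synonymous.
Total: 0 + 0 + 3 = 3.

3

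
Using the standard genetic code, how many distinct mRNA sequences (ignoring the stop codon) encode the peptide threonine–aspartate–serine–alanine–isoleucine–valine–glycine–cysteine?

18432

Thr: 4 codons.
Asp: 2 codons.
Ser: 6 codons.
Ala: 4 codons.
Ile: 3 codons.
Val: 4 codons.
Gly: 4 codons.
Cys: 2 codons.
4 × 2 × 6 × 4 × 3 × 4 × 4 × 2 = 18432.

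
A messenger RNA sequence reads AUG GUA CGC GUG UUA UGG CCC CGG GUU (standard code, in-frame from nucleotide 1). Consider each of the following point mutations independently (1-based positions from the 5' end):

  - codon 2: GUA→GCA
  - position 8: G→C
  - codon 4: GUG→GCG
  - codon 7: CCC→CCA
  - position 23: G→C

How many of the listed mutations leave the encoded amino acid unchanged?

Codon 2: GUA (Val) → GCA (Ala) — missense.
Codon 3: CGC (Arg) → CCC (Pro) — missense.
Codon 4: GUG (Val) → GCG (Ala) — missense.
Codon 7: CCC (Pro) → CCA (Pro) — synonymous.
Codon 8: CGG (Arg) → CCG (Pro) — missense.
Synonymous: 1 of 5.

1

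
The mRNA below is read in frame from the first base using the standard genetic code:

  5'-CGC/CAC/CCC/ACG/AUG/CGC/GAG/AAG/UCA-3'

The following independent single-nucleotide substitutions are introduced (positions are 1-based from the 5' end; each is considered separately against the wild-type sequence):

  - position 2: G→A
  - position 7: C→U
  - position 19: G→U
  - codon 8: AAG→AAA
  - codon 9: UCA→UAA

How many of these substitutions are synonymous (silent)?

Codon 1: CGC (Arg) → CAC (His) — missense.
Codon 3: CCC (Pro) → UCC (Ser) — missense.
Codon 7: GAG (Glu) → UAG (Stop) — nonsense.
Codon 8: AAG (Lys) → AAA (Lys) — synonymous.
Codon 9: UCA (Ser) → UAA (Stop) — nonsense.
Synonymous: 1 of 5.

1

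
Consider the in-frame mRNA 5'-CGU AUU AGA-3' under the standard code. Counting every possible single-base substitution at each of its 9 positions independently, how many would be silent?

Codon 1 (CGU, Arg): 3 synonymous substitutions.
Codon 2 (AUU, Ile): 2 synonymous substitutions.
Codon 3 (AGA, Arg): 2 synonymous substitutions.
Total: 3 + 2 + 2 = 7.

7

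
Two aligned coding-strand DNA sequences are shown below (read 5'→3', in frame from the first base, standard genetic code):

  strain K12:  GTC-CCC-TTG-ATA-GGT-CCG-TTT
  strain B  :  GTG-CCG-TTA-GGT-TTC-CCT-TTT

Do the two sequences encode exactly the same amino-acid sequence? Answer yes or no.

Codon 1: GTC Val / GTG Val — synonymous.
Codon 2: CCC Pro / CCG Pro — synonymous.
Codon 3: TTG Leu / TTA Leu — synonymous.
Codon 4: ATA Ile / GGT Gly — nonsynonymous.
Codon 5: GGT Gly / TTC Phe — nonsynonymous.
Codon 6: CCG Pro / CCT Pro — synonymous.
Codon 7: TTT Phe / TTT Phe — identical.
Nonsynonymous differences: 2 → different protein.

no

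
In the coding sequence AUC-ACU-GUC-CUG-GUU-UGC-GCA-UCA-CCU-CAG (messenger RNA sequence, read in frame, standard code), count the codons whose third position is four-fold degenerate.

Codon 1 AUC (Ile): third position 3-fold.
Codon 2 ACU (Thr): third position 4-fold.
Codon 3 GUC (Val): third position 4-fold.
Codon 4 CUG (Leu): third position 4-fold.
Codon 5 GUU (Val): third position 4-fold.
Codon 6 UGC (Cys): third position 2-fold.
Codon 7 GCA (Ala): third position 4-fold.
Codon 8 UCA (Ser): third position 4-fold.
Codon 9 CCU (Pro): third position 4-fold.
Codon 10 CAG (Gln): third position 2-fold.
Four-fold degenerate third positions: 7.

7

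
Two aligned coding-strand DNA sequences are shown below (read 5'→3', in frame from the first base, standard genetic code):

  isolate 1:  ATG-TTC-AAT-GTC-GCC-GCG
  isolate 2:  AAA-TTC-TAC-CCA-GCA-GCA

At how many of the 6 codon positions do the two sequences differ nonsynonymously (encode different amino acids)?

3

Codon 1: ATG Met / AAA Lys — nonsynonymous.
Codon 2: TTC Phe / TTC Phe — identical.
Codon 3: AAT Asn / TAC Tyr — nonsynonymous.
Codon 4: GTC Val / CCA Pro — nonsynonymous.
Codon 5: GCC Ala / GCA Ala — synonymous.
Codon 6: GCG Ala / GCA Ala — synonymous.
Nonsynonymous differences: 3.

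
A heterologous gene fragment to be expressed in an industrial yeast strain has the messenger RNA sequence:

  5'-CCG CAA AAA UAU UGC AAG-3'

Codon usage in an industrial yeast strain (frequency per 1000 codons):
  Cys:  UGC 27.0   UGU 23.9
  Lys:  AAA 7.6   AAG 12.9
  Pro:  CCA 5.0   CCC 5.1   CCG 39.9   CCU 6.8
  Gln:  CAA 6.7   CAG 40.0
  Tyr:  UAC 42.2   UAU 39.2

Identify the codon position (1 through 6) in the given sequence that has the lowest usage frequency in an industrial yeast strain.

Codon 1 CCG (Pro): 39.9 per 1000.
Codon 2 CAA (Gln): 6.7 per 1000.
Codon 3 AAA (Lys): 7.6 per 1000.
Codon 4 UAU (Tyr): 39.2 per 1000.
Codon 5 UGC (Cys): 27.0 per 1000.
Codon 6 AAG (Lys): 12.9 per 1000.
Lowest frequency is 6.7 at codon 2.

2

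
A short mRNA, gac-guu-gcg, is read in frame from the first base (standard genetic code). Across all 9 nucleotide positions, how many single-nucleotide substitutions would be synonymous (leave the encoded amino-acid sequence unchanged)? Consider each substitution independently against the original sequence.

7

Codon 1 (GAC, Asp): 1 synonymous substitution.
Codon 2 (GUU, Val): 3 synonymous substitutions.
Codon 3 (GCG, Ala): 3 synonymous substitutions.
Total: 1 + 3 + 3 = 7.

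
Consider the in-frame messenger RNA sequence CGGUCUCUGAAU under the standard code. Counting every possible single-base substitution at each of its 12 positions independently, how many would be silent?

Codon 1 (CGG, Arg): 4 synonymous substitutions.
Codon 2 (UCU, Ser): 3 synonymous substitutions.
Codon 3 (CUG, Leu): 4 synonymous substitutions.
Codon 4 (AAU, Asn): 1 synonymous substitution.
Total: 4 + 3 + 4 + 1 = 12.

12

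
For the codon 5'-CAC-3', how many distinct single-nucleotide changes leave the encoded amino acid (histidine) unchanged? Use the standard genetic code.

1

Position 1: none → 0 synonymous.
Position 2: none → 0 synonymous.
Position 3: CAU → 1 synonymous.
Total: 0 + 0 + 1 = 1.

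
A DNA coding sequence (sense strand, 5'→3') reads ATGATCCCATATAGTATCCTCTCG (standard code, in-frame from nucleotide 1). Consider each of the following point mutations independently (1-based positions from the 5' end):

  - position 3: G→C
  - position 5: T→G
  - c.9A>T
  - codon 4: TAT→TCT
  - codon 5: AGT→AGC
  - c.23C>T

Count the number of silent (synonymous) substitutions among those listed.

Codon 1: ATG (Met) → ATC (Ile) — missense.
Codon 2: ATC (Ile) → AGC (Ser) — missense.
Codon 3: CCA (Pro) → CCT (Pro) — synonymous.
Codon 4: TAT (Tyr) → TCT (Ser) — missense.
Codon 5: AGT (Ser) → AGC (Ser) — synonymous.
Codon 8: TCG (Ser) → TTG (Leu) — missense.
Synonymous: 2 of 6.

2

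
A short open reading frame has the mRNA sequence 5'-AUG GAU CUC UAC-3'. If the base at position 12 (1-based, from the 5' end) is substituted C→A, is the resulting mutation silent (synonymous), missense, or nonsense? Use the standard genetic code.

nonsense

Position 12 falls in codon 4: UAC → Tyr.
After the substitution the codon is UAA → Stop.
The new codon is a stop codon, so this is a nonsense mutation.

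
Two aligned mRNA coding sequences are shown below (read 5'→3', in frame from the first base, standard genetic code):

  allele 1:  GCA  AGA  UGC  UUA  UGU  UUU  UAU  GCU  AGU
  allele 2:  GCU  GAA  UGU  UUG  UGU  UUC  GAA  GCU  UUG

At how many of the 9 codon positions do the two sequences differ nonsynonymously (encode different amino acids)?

Codon 1: GCA Ala / GCU Ala — synonymous.
Codon 2: AGA Arg / GAA Glu — nonsynonymous.
Codon 3: UGC Cys / UGU Cys — synonymous.
Codon 4: UUA Leu / UUG Leu — synonymous.
Codon 5: UGU Cys / UGU Cys — identical.
Codon 6: UUU Phe / UUC Phe — synonymous.
Codon 7: UAU Tyr / GAA Glu — nonsynonymous.
Codon 8: GCU Ala / GCU Ala — identical.
Codon 9: AGU Ser / UUG Leu — nonsynonymous.
Nonsynonymous differences: 3.

3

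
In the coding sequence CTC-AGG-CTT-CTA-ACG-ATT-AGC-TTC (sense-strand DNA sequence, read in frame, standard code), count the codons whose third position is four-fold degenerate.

Codon 1 CTC (Leu): third position 4-fold.
Codon 2 AGG (Arg): third position 2-fold.
Codon 3 CTT (Leu): third position 4-fold.
Codon 4 CTA (Leu): third position 4-fold.
Codon 5 ACG (Thr): third position 4-fold.
Codon 6 ATT (Ile): third position 3-fold.
Codon 7 AGC (Ser): third position 2-fold.
Codon 8 TTC (Phe): third position 2-fold.
Four-fold degenerate third positions: 4.

4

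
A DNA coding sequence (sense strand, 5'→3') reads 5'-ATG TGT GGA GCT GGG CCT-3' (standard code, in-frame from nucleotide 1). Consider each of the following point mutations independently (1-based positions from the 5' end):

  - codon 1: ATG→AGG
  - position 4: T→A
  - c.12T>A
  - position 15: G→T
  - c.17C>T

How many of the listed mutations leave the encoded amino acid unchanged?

Codon 1: ATG (Met) → AGG (Arg) — missense.
Codon 2: TGT (Cys) → AGT (Ser) — missense.
Codon 4: GCT (Ala) → GCA (Ala) — synonymous.
Codon 5: GGG (Gly) → GGT (Gly) — synonymous.
Codon 6: CCT (Pro) → CTT (Leu) — missense.
Synonymous: 2 of 5.

2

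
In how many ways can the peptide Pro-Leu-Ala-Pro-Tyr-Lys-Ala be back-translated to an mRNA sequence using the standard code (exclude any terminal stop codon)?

Pro: 4 codons.
Leu: 6 codons.
Ala: 4 codons.
Pro: 4 codons.
Tyr: 2 codons.
Lys: 2 codons.
Ala: 4 codons.
4 × 6 × 4 × 4 × 2 × 2 × 4 = 6144.

6144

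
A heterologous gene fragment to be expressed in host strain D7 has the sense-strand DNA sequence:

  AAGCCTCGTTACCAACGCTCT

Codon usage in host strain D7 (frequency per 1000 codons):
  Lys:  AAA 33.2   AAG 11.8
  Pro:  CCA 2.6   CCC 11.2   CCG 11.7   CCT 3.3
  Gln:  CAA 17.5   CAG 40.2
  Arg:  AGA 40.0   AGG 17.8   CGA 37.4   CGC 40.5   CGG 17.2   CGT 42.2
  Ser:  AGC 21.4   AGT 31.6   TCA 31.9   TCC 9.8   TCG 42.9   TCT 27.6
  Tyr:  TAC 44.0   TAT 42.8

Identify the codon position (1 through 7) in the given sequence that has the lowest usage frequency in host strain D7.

2

Codon 1 AAG (Lys): 11.8 per 1000.
Codon 2 CCT (Pro): 3.3 per 1000.
Codon 3 CGT (Arg): 42.2 per 1000.
Codon 4 TAC (Tyr): 44.0 per 1000.
Codon 5 CAA (Gln): 17.5 per 1000.
Codon 6 CGC (Arg): 40.5 per 1000.
Codon 7 TCT (Ser): 27.6 per 1000.
Lowest frequency is 3.3 at codon 2.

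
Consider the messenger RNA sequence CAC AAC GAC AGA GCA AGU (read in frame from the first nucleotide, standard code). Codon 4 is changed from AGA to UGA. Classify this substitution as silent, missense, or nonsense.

Position 10 falls in codon 4: AGA → Arg.
After the substitution the codon is UGA → Stop.
The new codon is a stop codon, so this is a nonsense mutation.

nonsense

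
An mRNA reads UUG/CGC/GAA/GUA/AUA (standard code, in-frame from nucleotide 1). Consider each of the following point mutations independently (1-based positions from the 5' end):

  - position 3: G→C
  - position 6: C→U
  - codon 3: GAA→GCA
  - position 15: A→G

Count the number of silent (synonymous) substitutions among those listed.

1

Codon 1: UUG (Leu) → UUC (Phe) — missense.
Codon 2: CGC (Arg) → CGU (Arg) — synonymous.
Codon 3: GAA (Glu) → GCA (Ala) — missense.
Codon 5: AUA (Ile) → AUG (Met) — missense.
Synonymous: 1 of 4.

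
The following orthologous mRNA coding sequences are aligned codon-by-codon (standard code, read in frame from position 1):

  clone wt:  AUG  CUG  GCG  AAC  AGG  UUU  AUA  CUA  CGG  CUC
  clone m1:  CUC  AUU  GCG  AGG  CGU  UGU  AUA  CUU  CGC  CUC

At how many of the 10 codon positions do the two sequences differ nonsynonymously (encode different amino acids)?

4

Codon 1: AUG Met / CUC Leu — nonsynonymous.
Codon 2: CUG Leu / AUU Ile — nonsynonymous.
Codon 3: GCG Ala / GCG Ala — identical.
Codon 4: AAC Asn / AGG Arg — nonsynonymous.
Codon 5: AGG Arg / CGU Arg — synonymous.
Codon 6: UUU Phe / UGU Cys — nonsynonymous.
Codon 7: AUA Ile / AUA Ile — identical.
Codon 8: CUA Leu / CUU Leu — synonymous.
Codon 9: CGG Arg / CGC Arg — synonymous.
Codon 10: CUC Leu / CUC Leu — identical.
Nonsynonymous differences: 4.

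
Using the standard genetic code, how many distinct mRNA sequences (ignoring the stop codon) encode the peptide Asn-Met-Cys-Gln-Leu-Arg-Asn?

576

Asn: 2 codons.
Met: 1 codon.
Cys: 2 codons.
Gln: 2 codons.
Leu: 6 codons.
Arg: 6 codons.
Asn: 2 codons.
2 × 1 × 2 × 2 × 6 × 6 × 2 = 576.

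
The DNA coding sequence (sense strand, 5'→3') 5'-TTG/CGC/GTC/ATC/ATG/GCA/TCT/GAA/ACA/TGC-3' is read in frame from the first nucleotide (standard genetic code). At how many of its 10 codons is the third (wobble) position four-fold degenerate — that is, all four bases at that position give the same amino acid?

5

Codon 1 TTG (Leu): third position 2-fold.
Codon 2 CGC (Arg): third position 4-fold.
Codon 3 GTC (Val): third position 4-fold.
Codon 4 ATC (Ile): third position 3-fold.
Codon 5 ATG (Met): third position 1-fold.
Codon 6 GCA (Ala): third position 4-fold.
Codon 7 TCT (Ser): third position 4-fold.
Codon 8 GAA (Glu): third position 2-fold.
Codon 9 ACA (Thr): third position 4-fold.
Codon 10 TGC (Cys): third position 2-fold.
Four-fold degenerate third positions: 5.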